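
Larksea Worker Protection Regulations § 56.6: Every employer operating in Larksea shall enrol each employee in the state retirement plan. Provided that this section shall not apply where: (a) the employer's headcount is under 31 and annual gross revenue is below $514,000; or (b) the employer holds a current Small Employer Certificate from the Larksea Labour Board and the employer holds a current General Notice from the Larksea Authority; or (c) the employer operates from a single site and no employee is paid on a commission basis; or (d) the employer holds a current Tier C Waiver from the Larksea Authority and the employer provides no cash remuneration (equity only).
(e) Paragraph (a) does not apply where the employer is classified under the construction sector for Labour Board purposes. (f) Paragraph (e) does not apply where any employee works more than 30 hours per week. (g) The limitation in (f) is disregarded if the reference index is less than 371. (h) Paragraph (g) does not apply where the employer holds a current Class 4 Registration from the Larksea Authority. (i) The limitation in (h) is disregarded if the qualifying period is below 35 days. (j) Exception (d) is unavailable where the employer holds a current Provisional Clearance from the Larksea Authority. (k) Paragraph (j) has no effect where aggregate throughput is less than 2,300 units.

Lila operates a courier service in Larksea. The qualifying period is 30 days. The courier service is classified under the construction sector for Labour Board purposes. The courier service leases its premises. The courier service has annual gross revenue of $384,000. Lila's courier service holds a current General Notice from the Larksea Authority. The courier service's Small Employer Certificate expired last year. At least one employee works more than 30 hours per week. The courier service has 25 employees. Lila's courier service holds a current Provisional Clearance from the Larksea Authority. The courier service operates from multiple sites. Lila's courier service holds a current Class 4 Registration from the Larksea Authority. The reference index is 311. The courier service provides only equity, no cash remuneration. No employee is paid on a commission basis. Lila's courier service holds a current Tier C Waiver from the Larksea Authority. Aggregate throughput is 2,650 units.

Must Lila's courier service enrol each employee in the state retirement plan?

Yes — Lila's courier service must enrol each employee in the state retirement plan.

Exception (a)'s conditions are all satisfied: the employer's headcount is 25, under the 31 limit; annual gross revenue is $384,000, below the $514,000 limit. But: (e) is triggered — the courier service is classified under the construction sector. (f) would limit (e) — at least one employee exceeds 30 hours/week — but (g) sets (f) aside: (g) operates — the reference index is 311, less than the 371 limit. (h) would limit (g) — a current Class 4 Registration is held — but (i) sets (h) aside: (i) operates against (h): the qualifying period is 30 days, below the 35 days limit. So (a) is unavailable.
Exception (b) fails — the Small Employer Certificate has expired.
Exception (c) fails — the employer operates from multiple sites.
Exception (d) is satisfied on its face — a current Tier C Waiver is held; remuneration is equity-only. But: (j) operates — a current Provisional Clearance is held. (k), which would lift (j), is not triggered — aggregate throughput is 2,650 units, not less than 2,300 units. So (d) is unavailable.
No exception applies. The general rule governs.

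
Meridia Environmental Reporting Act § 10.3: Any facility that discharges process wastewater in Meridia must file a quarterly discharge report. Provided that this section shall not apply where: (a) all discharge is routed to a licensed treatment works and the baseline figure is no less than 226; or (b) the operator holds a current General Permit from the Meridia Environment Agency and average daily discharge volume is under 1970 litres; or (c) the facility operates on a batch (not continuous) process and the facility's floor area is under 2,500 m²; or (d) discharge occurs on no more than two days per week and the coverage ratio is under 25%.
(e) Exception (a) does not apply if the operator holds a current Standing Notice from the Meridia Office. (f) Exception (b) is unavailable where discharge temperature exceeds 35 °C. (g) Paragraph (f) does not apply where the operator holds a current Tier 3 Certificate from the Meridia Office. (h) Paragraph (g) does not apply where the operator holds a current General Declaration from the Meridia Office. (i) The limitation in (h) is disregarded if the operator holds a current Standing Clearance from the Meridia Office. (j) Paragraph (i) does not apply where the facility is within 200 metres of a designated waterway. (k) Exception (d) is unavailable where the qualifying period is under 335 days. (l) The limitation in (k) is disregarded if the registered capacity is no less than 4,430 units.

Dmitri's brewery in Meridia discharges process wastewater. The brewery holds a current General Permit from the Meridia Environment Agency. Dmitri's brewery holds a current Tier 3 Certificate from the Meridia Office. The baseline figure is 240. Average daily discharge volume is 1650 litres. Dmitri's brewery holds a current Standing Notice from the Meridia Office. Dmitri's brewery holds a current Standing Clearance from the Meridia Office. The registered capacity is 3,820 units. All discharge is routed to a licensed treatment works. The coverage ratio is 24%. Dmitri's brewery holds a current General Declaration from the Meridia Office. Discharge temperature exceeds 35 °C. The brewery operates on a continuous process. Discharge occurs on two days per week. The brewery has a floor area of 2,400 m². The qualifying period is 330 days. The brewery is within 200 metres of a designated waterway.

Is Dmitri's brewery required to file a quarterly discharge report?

Exception (a) is satisfied on its face — discharge is routed to a licensed treatment works; the baseline figure is 240, meeting the 226 threshold. Turning to paragraph (e): (e) operates against (a): a current Standing Notice is held. Exception (a) does not apply.
Exception (b): a current General Permit is held; average daily discharge volume is 1650 litres, under the 1970 litres limit — every condition holds. Turning to paragraphs (f)–(j): (f) operates against (b): discharge temperature exceeds 35 °C. (g) applies (a current Tier 3 Certificate is held), but is set aside by (h): (h) operates against (g): a current General Declaration is held. (i) would limit (h) — a current Standing Clearance is held — but (j) sets (i) aside: (j) operates — the brewery is within 200 m of a designated waterway. So (b) is unavailable.
Exception (c) does not apply: the facility operates on a continuous process.
Exception (d) is satisfied on its face — discharge occurs on no more than two days per week; the coverage ratio is 24%, under the 25% limit. But applying paragraphs (k)–(l): (k) operates against (d): the qualifying period is 330 days, under the 335 days limit. (l) does not operate here (the registered capacity is 3,820 units, short of 4,430 units), so (k) stands. So (d) is unavailable.
No exception applies. The general rule governs.

Yes — Dmitri's brewery must file a quarterly discharge report.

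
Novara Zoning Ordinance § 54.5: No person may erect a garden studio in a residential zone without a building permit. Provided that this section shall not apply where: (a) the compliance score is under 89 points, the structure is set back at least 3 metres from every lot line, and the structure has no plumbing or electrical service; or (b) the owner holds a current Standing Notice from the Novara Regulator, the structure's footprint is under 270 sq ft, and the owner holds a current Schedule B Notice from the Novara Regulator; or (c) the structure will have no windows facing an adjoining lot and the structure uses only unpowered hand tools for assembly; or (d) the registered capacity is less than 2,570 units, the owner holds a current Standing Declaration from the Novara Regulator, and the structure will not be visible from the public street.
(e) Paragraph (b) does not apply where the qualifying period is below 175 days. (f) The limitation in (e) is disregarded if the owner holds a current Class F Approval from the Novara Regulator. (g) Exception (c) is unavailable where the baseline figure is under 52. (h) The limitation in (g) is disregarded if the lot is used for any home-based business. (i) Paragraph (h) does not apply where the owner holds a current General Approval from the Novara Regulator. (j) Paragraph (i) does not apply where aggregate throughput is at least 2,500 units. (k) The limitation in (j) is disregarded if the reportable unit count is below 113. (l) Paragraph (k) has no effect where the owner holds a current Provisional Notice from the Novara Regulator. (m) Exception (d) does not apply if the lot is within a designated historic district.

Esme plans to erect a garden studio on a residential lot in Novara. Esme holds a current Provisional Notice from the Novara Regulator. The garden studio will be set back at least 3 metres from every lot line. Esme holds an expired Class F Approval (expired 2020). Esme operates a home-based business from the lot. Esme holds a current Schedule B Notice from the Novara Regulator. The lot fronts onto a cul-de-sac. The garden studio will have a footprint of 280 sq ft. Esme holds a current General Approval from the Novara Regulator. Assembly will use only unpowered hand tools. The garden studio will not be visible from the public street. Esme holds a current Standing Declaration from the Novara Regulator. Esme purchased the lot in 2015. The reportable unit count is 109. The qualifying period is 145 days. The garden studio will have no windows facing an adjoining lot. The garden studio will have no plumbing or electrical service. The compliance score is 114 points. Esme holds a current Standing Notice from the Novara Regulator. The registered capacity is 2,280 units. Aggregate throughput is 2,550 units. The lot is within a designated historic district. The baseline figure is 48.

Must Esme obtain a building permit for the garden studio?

Exception (a) requires that the compliance score is under 89 points; but the compliance score is 114 points, not under 89 points, so (a) is unavailable.
Exception (b) does not apply: the structure's footprint is 280 sq ft, not under 270 sq ft.
Exception (c) is satisfied on its face — no windows face an adjoining lot; assembly uses only hand tools. As to paragraphs (g)–(l): (g) would limit (c) — the baseline figure is 48, under the 52 limit — but (h) sets (g) aside: (h) operates against (g): a home-based business operates on the lot. (i) would limit (h) — a current General Approval is held — but (j) sets (i) aside: (j) is triggered — aggregate throughput is 2,550 units, meeting the 2,500 units threshold. (k) applies (the reportable unit count is 109, below the 113 limit), but is itself disapplied by (l): (l) operates — a current Provisional Notice is held. Exception (c) stands.
Exception (d): the registered capacity is 2,280 units, less than the 2,570 units limit; a current Standing Declaration is held; the structure will not be visible from the street — every condition holds. But: (m) operates — the lot is in a historic district. Exception (d) does not apply.

No — exception (c) applies; Esme does not need a building permit.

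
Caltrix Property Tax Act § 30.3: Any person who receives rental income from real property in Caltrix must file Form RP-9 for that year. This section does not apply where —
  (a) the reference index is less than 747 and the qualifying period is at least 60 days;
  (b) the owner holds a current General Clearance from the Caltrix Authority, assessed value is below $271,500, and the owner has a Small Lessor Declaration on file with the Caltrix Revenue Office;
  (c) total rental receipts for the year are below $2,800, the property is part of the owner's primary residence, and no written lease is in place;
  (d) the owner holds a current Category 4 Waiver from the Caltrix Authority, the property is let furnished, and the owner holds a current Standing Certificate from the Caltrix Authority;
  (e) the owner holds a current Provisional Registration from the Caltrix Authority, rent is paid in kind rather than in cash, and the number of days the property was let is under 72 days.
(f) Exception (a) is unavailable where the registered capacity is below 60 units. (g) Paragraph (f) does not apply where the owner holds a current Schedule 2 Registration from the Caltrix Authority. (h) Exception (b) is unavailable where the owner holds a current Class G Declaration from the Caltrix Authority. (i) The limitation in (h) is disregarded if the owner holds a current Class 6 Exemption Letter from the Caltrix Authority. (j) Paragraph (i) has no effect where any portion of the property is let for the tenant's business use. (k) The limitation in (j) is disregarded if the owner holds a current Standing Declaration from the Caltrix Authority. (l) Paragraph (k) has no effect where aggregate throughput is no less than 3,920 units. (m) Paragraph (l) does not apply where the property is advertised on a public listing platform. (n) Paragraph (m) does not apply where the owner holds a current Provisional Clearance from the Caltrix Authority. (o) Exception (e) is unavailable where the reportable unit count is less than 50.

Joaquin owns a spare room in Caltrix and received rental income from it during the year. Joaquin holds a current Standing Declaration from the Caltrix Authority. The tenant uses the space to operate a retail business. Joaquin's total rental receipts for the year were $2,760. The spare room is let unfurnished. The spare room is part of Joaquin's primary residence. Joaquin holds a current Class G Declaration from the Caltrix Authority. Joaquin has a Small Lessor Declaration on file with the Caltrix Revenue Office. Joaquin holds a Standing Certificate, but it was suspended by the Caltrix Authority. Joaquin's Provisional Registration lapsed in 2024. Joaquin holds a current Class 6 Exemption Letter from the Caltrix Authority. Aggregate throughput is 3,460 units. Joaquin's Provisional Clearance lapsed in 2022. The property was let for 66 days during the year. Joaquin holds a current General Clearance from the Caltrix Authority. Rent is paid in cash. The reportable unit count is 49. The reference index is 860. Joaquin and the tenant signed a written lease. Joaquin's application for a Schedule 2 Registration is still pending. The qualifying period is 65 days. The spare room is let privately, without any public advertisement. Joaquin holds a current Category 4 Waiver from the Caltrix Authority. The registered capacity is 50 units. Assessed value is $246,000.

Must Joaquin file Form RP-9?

Exception (a) requires that the reference index is less than 747; but the reference index is 860, not less than 747, so (a) is unavailable.
All of (b)'s requirements are met (a current General Clearance is held; assessed value is $246,000, below the $271,500 limit; a Small Lessor Declaration is on file). As to paragraphs (h)–(n): (h) is triggered (a current Class G Declaration is held), but is overridden by (i): (i) applies — a current Class 6 Exemption Letter is held. (j) would limit (i) — the space is let for business use — but (k) sets (j) aside: (k) operates against (j): a current Standing Declaration is held. (l), which would lift (k), is not triggered — aggregate throughput is 3,460 units, short of 3,920 units. Exception (b) stands.
Exception (c) requires that no written lease is in place; but a written lease is in place, so (c) is unavailable.
Exception (d) does not apply: the property is let unfurnished.
Exception (e) requires that the owner holds a current Provisional Registration from the Caltrix Authority; but the Provisional Registration is not current, so (e) is unavailable.

No — exception (b) applies; Joaquin is not required to file Form RP-9.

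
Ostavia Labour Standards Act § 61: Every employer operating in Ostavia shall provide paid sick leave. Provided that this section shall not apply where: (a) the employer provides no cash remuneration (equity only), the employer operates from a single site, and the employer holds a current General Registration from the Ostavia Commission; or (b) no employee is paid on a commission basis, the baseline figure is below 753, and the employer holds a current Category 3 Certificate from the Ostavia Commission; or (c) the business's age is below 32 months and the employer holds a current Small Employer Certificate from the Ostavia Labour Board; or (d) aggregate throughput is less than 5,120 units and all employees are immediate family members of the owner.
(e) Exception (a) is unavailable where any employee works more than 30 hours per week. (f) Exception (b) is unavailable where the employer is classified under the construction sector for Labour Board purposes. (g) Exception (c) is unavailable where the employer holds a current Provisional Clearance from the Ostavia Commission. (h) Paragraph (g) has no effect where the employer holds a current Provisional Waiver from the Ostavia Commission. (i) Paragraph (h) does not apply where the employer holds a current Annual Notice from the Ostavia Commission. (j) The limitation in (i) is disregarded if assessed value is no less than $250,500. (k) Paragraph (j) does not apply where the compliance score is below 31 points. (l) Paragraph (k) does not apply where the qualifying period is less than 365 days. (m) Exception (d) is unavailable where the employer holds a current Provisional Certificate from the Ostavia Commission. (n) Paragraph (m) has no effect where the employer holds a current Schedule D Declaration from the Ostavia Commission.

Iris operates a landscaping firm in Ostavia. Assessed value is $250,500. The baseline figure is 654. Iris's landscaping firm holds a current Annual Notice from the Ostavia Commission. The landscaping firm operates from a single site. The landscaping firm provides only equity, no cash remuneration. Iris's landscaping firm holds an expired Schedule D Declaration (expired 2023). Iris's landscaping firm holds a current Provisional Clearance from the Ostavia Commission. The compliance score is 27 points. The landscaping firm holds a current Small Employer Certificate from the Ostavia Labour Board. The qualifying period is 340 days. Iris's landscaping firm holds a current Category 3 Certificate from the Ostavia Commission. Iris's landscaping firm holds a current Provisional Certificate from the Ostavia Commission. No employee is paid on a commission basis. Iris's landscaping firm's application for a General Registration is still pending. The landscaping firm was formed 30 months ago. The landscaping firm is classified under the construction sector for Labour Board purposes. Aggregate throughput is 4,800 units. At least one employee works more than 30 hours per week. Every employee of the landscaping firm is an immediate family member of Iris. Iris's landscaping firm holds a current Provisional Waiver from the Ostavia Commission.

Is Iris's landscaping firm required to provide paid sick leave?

No — exception (c) applies; Iris's landscaping firm is not required to provide paid sick leave.

Exception (a) fails — there is no General Registration in force.
All of (b)'s requirements are met (no employee is paid on commission; the baseline figure is 654, below the 753 limit; a current Category 3 Certificate is held). However, paragraph (f) must be considered: (f) is triggered — the landscaping firm is classified under the construction sector. So (b) is unavailable.
All of (c)'s requirements are met (the business's age is 30 months, below the 32 months limit; a current Small Employer Certificate is held). Considering the limiting provisions: (g) operates (a current Provisional Clearance is held), but yields to (h): (h) operates against (g): a current Provisional Waiver is held. (i) would limit (h) — a current Annual Notice is held — but (j) sets (i) aside: (j) operates against (i): assessed value is $250,500, meeting the $250,500 threshold. (k) is triggered (the compliance score is 27 points, below the 31 points limit), but is set aside by (l): (l) is engaged — the qualifying period is 340 days, less than the 365 days limit. (c) remains available.
Exception (d): aggregate throughput is 4,800 units, less than the 5,120 units limit; every employee is an immediate family member — every condition holds. Turning to paragraphs (m)–(n): (m) applies — a current Provisional Certificate is held. (n) is not engaged (there is no Schedule D Declaration in force), so (m) stands. Exception (d) does not apply.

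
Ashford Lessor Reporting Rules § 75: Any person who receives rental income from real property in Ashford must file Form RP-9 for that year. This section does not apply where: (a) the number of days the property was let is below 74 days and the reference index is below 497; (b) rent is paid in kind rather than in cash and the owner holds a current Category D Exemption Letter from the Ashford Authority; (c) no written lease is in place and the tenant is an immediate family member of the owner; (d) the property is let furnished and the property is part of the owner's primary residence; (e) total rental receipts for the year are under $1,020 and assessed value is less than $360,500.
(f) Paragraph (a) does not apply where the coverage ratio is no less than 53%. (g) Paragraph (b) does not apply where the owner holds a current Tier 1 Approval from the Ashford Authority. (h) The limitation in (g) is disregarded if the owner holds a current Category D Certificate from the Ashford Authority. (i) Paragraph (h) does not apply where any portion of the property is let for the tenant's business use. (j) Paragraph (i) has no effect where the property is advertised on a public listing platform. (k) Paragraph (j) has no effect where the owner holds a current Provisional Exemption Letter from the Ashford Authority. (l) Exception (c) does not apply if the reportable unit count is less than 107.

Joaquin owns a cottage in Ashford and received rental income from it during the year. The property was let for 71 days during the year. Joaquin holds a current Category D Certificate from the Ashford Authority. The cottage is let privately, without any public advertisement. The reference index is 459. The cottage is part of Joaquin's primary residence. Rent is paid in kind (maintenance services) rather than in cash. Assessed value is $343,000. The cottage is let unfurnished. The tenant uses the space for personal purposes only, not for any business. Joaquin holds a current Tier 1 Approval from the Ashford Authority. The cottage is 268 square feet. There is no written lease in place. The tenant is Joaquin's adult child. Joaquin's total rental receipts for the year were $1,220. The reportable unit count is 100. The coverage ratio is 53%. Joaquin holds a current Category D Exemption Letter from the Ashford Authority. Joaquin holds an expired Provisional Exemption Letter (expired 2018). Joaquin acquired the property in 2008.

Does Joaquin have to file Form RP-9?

No — exception (b) applies; Joaquin is not required to file Form RP-9.

All of (a)'s requirements are met (the number of days the property was let is 71 days, below the 74 days limit; the reference index is 459, below the 497 limit). But: (f) is triggered — the coverage ratio is 53%, meeting the 53% threshold. (a) is therefore removed.
Exception (b)'s conditions are all satisfied: rent is paid in kind; a current Category D Exemption Letter is held. Considering the limiting provisions: (g) would limit (b) — a current Tier 1 Approval is held — but (h) sets (g) aside: (h) applies — a current Category D Certificate is held. (i), which would lift (h), is not engaged — the space is used for personal purposes only. Exception (b) stands.
Exception (c): there is no written lease; the tenant is an immediate family member — every condition holds. But: (l) applies — the reportable unit count is 100, less than the 107 limit. (c) is therefore removed.
Exception (d) fails — the property is let unfurnished.
Exception (e) does not apply: total rental receipts for the year are $1,220, not under $1,020.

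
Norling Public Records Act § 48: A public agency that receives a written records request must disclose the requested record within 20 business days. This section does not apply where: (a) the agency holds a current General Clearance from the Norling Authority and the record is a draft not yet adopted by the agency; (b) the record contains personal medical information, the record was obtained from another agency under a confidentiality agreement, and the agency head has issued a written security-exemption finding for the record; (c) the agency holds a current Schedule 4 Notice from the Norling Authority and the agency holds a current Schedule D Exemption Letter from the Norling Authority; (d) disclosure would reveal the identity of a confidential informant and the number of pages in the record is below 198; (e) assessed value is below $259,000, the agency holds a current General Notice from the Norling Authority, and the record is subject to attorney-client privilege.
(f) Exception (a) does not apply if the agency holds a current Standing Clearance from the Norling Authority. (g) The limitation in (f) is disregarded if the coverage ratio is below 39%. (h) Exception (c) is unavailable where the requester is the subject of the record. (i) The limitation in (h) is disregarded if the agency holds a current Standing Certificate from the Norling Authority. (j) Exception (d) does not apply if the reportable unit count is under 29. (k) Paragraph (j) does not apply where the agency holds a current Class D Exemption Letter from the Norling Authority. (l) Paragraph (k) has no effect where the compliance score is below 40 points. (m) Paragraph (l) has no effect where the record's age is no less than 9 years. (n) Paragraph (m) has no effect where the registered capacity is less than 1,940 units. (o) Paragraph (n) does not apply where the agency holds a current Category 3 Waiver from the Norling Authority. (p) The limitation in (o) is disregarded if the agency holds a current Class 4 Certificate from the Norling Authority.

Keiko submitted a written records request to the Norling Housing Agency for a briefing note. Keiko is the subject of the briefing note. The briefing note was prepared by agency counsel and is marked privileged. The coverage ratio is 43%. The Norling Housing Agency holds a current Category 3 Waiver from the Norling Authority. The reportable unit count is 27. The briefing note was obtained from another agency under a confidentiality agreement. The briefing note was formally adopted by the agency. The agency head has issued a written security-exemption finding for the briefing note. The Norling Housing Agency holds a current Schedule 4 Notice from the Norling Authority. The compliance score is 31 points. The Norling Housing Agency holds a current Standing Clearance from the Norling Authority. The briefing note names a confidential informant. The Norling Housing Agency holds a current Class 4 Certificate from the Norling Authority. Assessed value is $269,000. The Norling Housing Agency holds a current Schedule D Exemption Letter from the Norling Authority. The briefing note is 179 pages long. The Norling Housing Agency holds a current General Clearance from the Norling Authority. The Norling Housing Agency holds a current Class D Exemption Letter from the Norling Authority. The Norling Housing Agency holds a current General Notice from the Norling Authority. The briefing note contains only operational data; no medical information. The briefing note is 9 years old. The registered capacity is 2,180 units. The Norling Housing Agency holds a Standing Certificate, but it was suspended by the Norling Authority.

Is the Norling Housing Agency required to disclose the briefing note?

No — exception (d) applies; the Norling Housing Agency is not required to disclose the briefing note.

Exception (a) does not apply: the briefing note has been formally adopted.
Exception (b) requires that the record contains personal medical information; but the briefing note contains only operational data, so (b) is unavailable.
Exception (c): a current Schedule 4 Notice is held; a current Schedule D Exemption Letter is held — every condition holds. But: (h) operates against (c): Keiko is the subject of the briefing note. (i), which would lift (h), is inapplicable — the Standing Certificate is not current. Exception (c) does not apply.
Exception (d) is satisfied on its face — the briefing note names a confidential informant; the number of pages in the record is 179, below the 198 limit. As to paragraphs (j)–(p): (j) would limit (d) — the reportable unit count is 27, under the 29 limit — but (k) sets (j) aside: (k) operates against (j): a current Class D Exemption Letter is held. (l) is engaged (the compliance score is 31 points, below the 40 points limit), but is set aside by (m): (m) operates against (l): the record's age is 9 years, meeting the 9 years threshold. (n), which would lift (m), does not operate here — the registered capacity is 2,180 units, not less than 1,940 units. (d) remains available.
Exception (e) fails — assessed value is $269,000, not below $259,000.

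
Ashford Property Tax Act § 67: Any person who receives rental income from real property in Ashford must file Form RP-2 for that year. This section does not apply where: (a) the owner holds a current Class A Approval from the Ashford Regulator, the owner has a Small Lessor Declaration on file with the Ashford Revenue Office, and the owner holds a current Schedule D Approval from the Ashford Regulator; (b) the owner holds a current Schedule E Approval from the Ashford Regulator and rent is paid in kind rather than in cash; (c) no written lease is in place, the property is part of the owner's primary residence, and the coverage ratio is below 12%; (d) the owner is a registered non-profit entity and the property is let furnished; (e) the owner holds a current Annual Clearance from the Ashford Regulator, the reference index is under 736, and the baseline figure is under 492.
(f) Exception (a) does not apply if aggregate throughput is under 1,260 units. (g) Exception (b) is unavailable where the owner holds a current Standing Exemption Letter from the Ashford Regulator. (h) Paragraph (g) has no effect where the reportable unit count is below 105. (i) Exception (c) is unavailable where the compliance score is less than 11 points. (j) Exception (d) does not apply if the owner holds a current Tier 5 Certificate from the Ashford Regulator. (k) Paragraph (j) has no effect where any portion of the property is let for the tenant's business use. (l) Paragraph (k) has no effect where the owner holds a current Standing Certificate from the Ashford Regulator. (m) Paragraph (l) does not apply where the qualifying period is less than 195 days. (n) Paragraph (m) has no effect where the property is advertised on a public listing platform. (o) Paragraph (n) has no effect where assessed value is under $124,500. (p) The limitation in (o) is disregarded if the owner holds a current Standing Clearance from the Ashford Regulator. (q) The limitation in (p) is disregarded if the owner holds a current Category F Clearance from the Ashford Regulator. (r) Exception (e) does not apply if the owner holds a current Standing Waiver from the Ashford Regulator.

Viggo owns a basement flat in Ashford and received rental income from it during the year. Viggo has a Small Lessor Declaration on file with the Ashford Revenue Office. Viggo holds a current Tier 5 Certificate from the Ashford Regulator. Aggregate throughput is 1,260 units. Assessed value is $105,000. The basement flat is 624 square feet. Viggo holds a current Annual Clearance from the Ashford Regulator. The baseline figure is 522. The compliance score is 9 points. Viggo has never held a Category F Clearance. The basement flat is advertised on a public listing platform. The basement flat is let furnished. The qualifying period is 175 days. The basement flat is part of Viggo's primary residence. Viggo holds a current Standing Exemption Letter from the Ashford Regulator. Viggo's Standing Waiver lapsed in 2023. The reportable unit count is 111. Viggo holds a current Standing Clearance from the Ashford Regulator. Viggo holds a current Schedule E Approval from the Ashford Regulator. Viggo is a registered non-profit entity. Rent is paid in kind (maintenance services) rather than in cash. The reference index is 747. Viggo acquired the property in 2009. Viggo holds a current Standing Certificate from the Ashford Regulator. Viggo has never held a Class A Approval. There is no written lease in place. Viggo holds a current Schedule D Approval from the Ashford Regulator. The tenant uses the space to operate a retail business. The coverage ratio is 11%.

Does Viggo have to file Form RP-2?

Exception (a) requires that the owner holds a current Class A Approval from the Ashford Regulator; but no current Class A Approval is held, so (a) is unavailable.
Exception (b)'s conditions are all satisfied: a current Schedule E Approval is held; rent is paid in kind. But: (g) is engaged — a current Standing Exemption Letter is held. (h), which would lift (g), does not operate here — the reportable unit count is 111, not below 105. So (b) is unavailable.
All of (c)'s requirements are met (there is no written lease; the basement flat is part of the primary residence; the coverage ratio is 11%, below the 12% limit). Turning to paragraph (i): (i) is engaged — the compliance score is 9 points, less than the 11 points limit. (c) is therefore removed.
All of (d)'s requirements are met (Viggo is a registered non-profit; the property is let furnished). But: (j) operates — a current Tier 5 Certificate is held. (k) would limit (j) — the space is let for business use — but (l) sets (k) aside: (l) is triggered — a current Standing Certificate is held. (m) applies (the qualifying period is 175 days, less than the 195 days limit), but yields to (n): (n) operates — the property is publicly advertised. (o) would limit (n) — assessed value is $105,000, under the $124,500 limit — but (p) sets (o) aside: (p) operates against (o): a current Standing Clearance is held. (q), which would lift (p), is not engaged — the Category F Clearance is not current. So (d) is unavailable.
Exception (e) fails — the reference index is 747, not under 736.
No exception is made out. Viggo falls within the general rule.

Yes — Viggo must file Form RP-2.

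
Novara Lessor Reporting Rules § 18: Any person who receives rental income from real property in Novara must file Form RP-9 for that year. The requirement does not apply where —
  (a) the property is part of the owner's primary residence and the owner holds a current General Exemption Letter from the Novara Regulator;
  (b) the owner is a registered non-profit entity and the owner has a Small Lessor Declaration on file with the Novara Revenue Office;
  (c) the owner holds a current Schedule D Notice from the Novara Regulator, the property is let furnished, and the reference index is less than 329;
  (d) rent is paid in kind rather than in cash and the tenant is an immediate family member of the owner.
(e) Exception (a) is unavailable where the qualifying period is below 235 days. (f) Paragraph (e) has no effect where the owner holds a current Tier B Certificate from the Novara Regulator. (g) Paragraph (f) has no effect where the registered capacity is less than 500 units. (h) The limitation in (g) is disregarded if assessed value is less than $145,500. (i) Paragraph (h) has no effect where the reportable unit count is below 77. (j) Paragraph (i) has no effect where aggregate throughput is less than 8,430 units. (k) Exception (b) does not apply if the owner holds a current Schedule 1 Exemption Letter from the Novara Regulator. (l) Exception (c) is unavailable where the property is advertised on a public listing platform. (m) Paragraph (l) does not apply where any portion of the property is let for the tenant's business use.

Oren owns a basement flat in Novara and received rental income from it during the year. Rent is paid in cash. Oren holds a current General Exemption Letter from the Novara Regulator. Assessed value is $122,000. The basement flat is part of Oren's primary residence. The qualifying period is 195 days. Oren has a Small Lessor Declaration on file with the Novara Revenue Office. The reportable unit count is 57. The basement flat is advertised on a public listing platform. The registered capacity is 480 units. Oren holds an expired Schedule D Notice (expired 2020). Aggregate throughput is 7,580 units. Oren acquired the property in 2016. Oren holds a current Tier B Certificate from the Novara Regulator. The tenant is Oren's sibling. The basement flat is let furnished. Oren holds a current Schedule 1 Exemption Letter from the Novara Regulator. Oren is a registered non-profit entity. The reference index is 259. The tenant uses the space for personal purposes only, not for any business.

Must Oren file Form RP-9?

Exception (a) is satisfied on its face — the basement flat is part of the primary residence; a current General Exemption Letter is held. Considering the limiting provisions: (e) would limit (a) — the qualifying period is 195 days, below the 235 days limit — but (f) sets (e) aside: (f) operates against (e): a current Tier B Certificate is held. (g) operates (the registered capacity is 480 units, less than the 500 units limit), but is overridden by (h): (h) applies — assessed value is $122,000, less than the $145,500 limit. (i) applies (the reportable unit count is 57, below the 77 limit), but is set aside by (j): (j) operates against (i): aggregate throughput is 7,580 units, less than the 8,430 units limit. Exception (a) stands.
All of (b)'s requirements are met (Oren is a registered non-profit; a Small Lessor Declaration is on file). However, paragraph (k) must be considered: (k) is engaged — a current Schedule 1 Exemption Letter is held. Exception (b) does not apply.
Exception (c) requires that the owner holds a current Schedule D Notice from the Novara Regulator; but the Schedule D Notice is not current, so (c) is unavailable.
Exception (d) fails — rent is paid in cash.

No — exception (a) applies; Oren is not required to file Form RP-9.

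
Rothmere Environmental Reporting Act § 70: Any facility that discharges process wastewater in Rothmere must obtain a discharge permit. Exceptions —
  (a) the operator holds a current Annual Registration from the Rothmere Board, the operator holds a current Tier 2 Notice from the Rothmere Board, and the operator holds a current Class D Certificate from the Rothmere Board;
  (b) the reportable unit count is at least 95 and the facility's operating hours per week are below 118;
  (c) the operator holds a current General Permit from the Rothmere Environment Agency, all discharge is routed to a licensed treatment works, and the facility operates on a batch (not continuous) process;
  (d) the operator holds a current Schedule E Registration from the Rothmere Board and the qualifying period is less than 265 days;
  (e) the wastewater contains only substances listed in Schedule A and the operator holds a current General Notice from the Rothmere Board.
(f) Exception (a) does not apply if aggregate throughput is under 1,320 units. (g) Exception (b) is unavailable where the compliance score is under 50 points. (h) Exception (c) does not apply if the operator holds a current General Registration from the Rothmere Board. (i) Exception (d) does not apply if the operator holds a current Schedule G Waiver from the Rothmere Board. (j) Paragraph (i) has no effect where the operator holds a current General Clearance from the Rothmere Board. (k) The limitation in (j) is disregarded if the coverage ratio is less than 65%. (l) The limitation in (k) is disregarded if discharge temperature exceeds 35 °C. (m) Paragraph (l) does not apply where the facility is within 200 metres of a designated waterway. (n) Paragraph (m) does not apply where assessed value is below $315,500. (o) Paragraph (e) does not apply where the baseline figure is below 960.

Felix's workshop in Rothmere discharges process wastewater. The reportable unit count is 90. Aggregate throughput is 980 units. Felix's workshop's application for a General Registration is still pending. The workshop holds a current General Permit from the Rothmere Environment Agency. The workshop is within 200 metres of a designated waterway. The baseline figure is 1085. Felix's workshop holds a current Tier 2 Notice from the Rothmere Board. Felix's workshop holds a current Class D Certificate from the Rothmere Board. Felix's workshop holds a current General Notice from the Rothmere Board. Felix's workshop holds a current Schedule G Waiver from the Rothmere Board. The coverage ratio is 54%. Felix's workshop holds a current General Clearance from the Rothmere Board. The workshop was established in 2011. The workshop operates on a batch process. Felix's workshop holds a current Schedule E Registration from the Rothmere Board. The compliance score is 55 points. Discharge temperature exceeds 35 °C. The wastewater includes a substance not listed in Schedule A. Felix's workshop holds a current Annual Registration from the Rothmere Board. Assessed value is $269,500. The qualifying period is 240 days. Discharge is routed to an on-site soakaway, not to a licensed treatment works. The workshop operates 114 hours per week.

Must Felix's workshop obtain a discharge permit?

No — exception (d) applies; Felix's workshop is not required to obtain a discharge permit.

Exception (a): a current Annual Registration is held; a current Tier 2 Notice is held; a current Class D Certificate is held — every condition holds. But: (f) applies — aggregate throughput is 980 units, under the 1,320 units limit. (a) is therefore removed.
Exception (b) requires that the reportable unit count is at least 95; but the reportable unit count is 90, short of 95, so (b) is unavailable.
Exception (c) does not apply: discharge is not routed to a licensed treatment works.
All of (d)'s requirements are met (a current Schedule E Registration is held; the qualifying period is 240 days, less than the 265 days limit). As to paragraphs (i)–(n): (i) would limit (d) — a current Schedule G Waiver is held — but (j) sets (i) aside: (j) operates against (i): a current General Clearance is held. (k) would limit (j) — the coverage ratio is 54%, less than the 65% limit — but (l) sets (k) aside: (l) operates against (k): discharge temperature exceeds 35 °C. (m) operates (the workshop is within 200 m of a designated waterway), but is overridden by (n): (n) operates against (m): assessed value is $269,500, below the $315,500 limit. (d) remains available.
Exception (e) does not apply: the wastewater includes a non-Schedule-A substance.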